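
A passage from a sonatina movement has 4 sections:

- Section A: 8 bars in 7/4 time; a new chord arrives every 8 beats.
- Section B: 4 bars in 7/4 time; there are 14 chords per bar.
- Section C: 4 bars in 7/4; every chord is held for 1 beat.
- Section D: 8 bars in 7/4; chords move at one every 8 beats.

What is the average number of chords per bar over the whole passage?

49/12 chords per bar

A: 8 bars of 7 beats is 56 beats; at 8 beats each that's 7 chords.
B: 4 bars of 7 beats is 28 beats; at 0.5 beats each that's 56 chords.
C: 4 bars of 7 beats is 28 beats; at 1 beat each that's 28 chords.
D: 8 bars of 7 beats is 56 beats; at 8 beats each that's 7 chords.
Overall: 98 chords over 24 bars → 98/24 = 49/12 chords per bar.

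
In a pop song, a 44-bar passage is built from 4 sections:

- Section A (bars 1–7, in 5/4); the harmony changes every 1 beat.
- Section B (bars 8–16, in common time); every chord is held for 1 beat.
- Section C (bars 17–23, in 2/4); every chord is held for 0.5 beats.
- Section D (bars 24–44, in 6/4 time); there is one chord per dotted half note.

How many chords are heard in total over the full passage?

A: 7 bars × 5 beats = 35 beats; 1 beat/chord → 35 chords.
B: 9 bars × 4 beats = 36 beats; 1 beat/chord → 36 chords.
C: 7 bars × 2 beats = 14 beats; 0.5 beats/chord → 28 chords.
D: 21 bars × 6 beats = 126 beats; 3 beats/chord → 42 chords.
Total: 35 + 36 + 28 + 42 = 141.

141 chords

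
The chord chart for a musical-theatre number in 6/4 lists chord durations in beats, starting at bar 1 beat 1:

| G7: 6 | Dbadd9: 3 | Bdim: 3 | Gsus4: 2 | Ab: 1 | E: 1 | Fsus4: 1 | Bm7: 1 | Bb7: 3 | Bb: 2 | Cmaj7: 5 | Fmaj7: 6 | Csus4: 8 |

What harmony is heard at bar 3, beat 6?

Beat 6 of bar 3 is beat (3−1)×6 + 6 = 18 overall.
Running totals: G7 ends at 6, Dbadd9 ends at 9, Bdim ends at 12, Gsus4 ends at 14, Ab ends at 15, E ends at 16, Fsus4 ends at 17, Bm7 ends at 18.
Beat 18 falls within Bm7.

Bm7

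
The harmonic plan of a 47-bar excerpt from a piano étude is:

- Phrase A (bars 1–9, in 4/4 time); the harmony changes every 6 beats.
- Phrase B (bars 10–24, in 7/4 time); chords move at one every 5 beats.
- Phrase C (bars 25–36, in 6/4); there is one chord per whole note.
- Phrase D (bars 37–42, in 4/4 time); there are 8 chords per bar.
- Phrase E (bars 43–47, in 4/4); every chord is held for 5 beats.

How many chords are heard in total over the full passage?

A: 9 bars × 4 beats = 36 beats; 6 beats/chord → 6 chords.
B: 15 bars × 7 beats = 105 beats; 5 beats/chord → 21 chords.
C: 12 bars × 6 beats = 72 beats; 4 beats/chord → 18 chords.
D: 6 bars × 4 beats = 24 beats; 0.5 beats/chord → 48 chords.
E: 5 bars × 4 beats = 20 beats; 5 beats/chord → 4 chords.
Total: 6 + 21 + 18 + 48 + 4 = 97.

97 chords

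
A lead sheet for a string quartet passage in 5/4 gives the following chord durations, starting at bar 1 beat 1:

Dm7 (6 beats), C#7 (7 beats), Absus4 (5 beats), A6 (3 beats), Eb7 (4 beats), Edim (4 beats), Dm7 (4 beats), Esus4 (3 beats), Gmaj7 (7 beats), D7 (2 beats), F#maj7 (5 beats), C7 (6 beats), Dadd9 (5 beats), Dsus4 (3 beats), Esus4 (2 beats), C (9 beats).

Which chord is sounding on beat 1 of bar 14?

Beat 1 of bar 14 is beat (14−1)×5 + 1 = 66 overall.
Running totals: Dm7 ends at 6, C#7 ends at 13, Absus4 ends at 18, A6 ends at 21, Eb7 ends at 25, Edim ends at 29, Dm7 ends at 33, Esus4 ends at 36, Gmaj7 ends at 43, D7 ends at 45, F#maj7 ends at 50, C7 ends at 56, Dadd9 ends at 61, Dsus4 ends at 64, Esus4 ends at 66.
Beat 66 falls within Esus4.

Esus4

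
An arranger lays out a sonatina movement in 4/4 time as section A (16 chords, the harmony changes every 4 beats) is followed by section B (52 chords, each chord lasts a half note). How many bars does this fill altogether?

42 bars

A: 16 × 4 = 64 beats = 16 bars.
B: 52 × 2 = 104 beats = 26 bars.
Total: 16 + 26 = 42 bars.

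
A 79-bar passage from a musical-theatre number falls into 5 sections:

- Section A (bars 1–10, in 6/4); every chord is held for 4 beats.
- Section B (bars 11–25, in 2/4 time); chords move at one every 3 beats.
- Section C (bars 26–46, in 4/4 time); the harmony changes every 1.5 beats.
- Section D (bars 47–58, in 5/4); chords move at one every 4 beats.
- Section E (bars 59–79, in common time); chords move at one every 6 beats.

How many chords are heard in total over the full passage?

110 chords

A has 60 beats and chords last 4 each, so 15 chords.
B has 30 beats and chords last 3 each, so 10 chords.
C has 84 beats and chords last 1.5 each, so 56 chords.
D has 60 beats and chords last 4 each, so 15 chords.
E has 84 beats and chords last 6 each, so 14 chords.
Total: 15 + 10 + 56 + 15 + 14 = 110.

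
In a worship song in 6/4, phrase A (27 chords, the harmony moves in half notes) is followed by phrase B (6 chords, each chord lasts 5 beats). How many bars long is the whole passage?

A: 27 × 2 = 54 beats = 9 bars.
B: 6 × 5 = 30 beats = 5 bars.
Total: 9 + 5 = 14 bars.

14 bars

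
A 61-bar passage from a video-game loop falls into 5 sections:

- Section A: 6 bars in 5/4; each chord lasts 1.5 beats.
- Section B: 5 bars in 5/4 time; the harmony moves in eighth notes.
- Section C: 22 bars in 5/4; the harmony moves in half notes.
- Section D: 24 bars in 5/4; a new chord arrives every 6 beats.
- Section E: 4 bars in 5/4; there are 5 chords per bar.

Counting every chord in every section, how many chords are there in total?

165 chords

A: 6·5 = 30 beats, 30/1.5 = 20 chords.
B: 5·5 = 25 beats, 25/0.5 = 50 chords.
C: 22·5 = 110 beats, 110/2 = 55 chords.
D: 24·5 = 120 beats, 120/6 = 20 chords.
E: 4·5 = 20 beats, 20/1 = 20 chords.
Total: 20 + 50 + 55 + 20 + 20 = 165.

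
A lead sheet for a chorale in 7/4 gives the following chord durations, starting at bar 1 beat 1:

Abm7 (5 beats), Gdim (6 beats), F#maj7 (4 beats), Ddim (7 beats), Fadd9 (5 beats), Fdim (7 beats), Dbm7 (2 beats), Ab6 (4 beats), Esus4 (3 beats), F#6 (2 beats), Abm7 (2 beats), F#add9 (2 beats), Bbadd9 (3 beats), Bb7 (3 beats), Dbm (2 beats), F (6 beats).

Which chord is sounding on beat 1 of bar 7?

Beat 1 of bar 7 is beat (7−1)×7 + 1 = 43 overall.
Running totals: Abm7 ends at 5, Gdim ends at 11, F#maj7 ends at 15, Ddim ends at 22, Fadd9 ends at 27, Fdim ends at 34, Dbm7 ends at 36, Ab6 ends at 40, Esus4 ends at 43.
Beat 43 falls within Esus4.

Esus4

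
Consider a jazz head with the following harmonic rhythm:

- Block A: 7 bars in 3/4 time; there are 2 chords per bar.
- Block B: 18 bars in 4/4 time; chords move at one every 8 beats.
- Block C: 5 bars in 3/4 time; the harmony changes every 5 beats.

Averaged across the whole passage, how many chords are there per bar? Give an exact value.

13/15 chords per bar

A: 7 × 3 = 21 beats ÷ 1.5 = 14 chords.
B: 18 × 4 = 72 beats ÷ 8 = 9 chords.
C: 5 × 3 = 15 beats ÷ 5 = 3 chords.
Overall: 26 chords over 30 bars → 26/30 = 13/15 chords per bar.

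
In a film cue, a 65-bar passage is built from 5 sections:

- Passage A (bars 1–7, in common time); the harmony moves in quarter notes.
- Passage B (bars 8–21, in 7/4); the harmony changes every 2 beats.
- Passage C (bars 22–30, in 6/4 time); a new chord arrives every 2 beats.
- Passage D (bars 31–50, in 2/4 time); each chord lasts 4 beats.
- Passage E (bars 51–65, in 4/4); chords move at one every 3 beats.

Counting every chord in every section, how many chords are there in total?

A: 7·4 = 28 beats, 28/1 = 28 chords.
B: 14·7 = 98 beats, 98/2 = 49 chords.
C: 9·6 = 54 beats, 54/2 = 27 chords.
D: 20·2 = 40 beats, 40/4 = 10 chords.
E: 15·4 = 60 beats, 60/3 = 20 chords.
Total: 28 + 49 + 27 + 10 + 20 = 134.

134 chords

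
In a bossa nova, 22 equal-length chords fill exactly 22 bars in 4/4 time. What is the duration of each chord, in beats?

4 beats

22 bars × 4 beats/bar = 88 beats total.
88 beats ÷ 22 chords = 4 beats per chord.
(That is a whole note.)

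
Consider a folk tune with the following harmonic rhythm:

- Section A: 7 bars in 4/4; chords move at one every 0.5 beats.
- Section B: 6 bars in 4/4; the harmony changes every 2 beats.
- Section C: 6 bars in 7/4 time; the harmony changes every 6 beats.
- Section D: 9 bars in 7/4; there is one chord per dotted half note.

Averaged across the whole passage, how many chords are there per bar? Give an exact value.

A: 7 bars of 4 beats is 28 beats; at 0.5 beats each that's 56 chords.
B: 6 bars of 4 beats is 24 beats; at 2 beats each that's 12 chords.
C: 6 bars of 7 beats is 42 beats; at 6 beats each that's 7 chords.
D: 9 bars of 7 beats is 63 beats; at 3 beats each that's 21 chords.
Overall: 96 chords over 28 bars → 96/28 = 24/7 chords per bar.

24/7 chords per bar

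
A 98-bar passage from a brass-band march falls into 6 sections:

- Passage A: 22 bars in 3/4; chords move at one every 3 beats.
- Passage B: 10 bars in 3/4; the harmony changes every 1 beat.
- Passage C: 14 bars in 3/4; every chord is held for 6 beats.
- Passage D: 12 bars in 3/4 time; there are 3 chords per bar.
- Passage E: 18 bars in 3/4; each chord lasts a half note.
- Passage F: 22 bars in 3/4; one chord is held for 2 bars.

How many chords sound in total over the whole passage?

A: 22 bars × 3 beats = 66 beats; 3 beats/chord → 22 chords.
B: 10 bars × 3 beats = 30 beats; 1 beat/chord → 30 chords.
C: 14 bars × 3 beats = 42 beats; 6 beats/chord → 7 chords.
D: 12 bars × 3 beats = 36 beats; 1 beat/chord → 36 chords.
E: 18 bars × 3 beats = 54 beats; 2 beats/chord → 27 chords.
F: 22 bars × 3 beats = 66 beats; 6 beats/chord → 11 chords.
Total: 22 + 30 + 7 + 36 + 27 + 11 = 133.

133 chords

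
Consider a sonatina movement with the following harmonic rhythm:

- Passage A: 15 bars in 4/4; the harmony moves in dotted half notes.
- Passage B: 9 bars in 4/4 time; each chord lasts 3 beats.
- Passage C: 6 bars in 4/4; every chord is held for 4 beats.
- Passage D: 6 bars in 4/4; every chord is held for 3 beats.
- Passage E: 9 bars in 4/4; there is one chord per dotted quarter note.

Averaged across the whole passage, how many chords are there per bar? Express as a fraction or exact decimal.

14/9 chords per bar

A: 15 bars of 4 beats is 60 beats; at 3 beats each that's 20 chords.
B: 9 bars of 4 beats is 36 beats; at 3 beats each that's 12 chords.
C: 6 bars of 4 beats is 24 beats; at 4 beats each that's 6 chords.
D: 6 bars of 4 beats is 24 beats; at 3 beats each that's 8 chords.
E: 9 bars of 4 beats is 36 beats; at 1.5 beats each that's 24 chords.
Overall: 70 chords over 45 bars → 70/45 = 14/9 chords per bar.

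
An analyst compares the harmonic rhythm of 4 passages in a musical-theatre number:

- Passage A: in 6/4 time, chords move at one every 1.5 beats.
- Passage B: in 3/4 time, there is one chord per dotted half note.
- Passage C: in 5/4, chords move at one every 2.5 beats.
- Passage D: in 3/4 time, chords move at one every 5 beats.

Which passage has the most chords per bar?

A: 6 beats/bar ÷ 1.5 beats/chord = 4 chords/bar.
B: 3 beats/bar ÷ 3 beats/chord = 1 chord/bar.
C: 5 beats/bar ÷ 2.5 beats/chord = 2 chords/bar.
D: 3 beats/bar ÷ 5 beats/chord = 0.6 chords/bar.
Fastest is A at 4 chords/bar.

Passage A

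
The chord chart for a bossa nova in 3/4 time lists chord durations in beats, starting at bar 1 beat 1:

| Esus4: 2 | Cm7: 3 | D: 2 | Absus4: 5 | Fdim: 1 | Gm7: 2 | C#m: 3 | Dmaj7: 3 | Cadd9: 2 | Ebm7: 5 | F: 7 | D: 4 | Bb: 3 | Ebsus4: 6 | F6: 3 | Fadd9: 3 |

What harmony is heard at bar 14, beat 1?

Beat 1 of bar 14 is beat (14−1)×3 + 1 = 40 overall.
Running totals: Esus4 ends at 2, Cm7 ends at 5, D ends at 7, Absus4 ends at 12, Fdim ends at 13, Gm7 ends at 15, C#m ends at 18, Dmaj7 ends at 21, Cadd9 ends at 23, Ebm7 ends at 28, F ends at 35, D ends at 39, Bb ends at 42.
Beat 40 falls within Bb.

Bb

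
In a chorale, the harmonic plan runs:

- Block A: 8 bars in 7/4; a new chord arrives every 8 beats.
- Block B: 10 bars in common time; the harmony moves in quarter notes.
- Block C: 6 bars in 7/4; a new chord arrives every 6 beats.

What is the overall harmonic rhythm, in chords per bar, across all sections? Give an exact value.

2.25 chords per bar

A: 8 × 7 = 56 beats ÷ 8 = 7 chords.
B: 10 × 4 = 40 beats ÷ 1 = 40 chords.
C: 6 × 7 = 42 beats ÷ 6 = 7 chords.
Overall: 54 chords over 24 bars → 54/24 = 2.25 chords per bar.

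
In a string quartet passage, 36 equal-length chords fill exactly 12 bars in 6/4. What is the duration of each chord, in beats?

2 beats

12 bars × 6 beats/bar = 72 beats total.
72 beats ÷ 36 chords = 2 beats per chord.
(That is a half note.)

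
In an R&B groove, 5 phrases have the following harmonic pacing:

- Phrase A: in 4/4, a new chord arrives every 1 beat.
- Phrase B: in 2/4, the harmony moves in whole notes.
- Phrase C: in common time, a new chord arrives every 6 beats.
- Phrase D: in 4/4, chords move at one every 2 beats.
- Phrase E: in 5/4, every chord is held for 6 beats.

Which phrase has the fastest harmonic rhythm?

A: each chord is 1 beat in 4/4, so 4 per bar.
B: each chord is 4 beats in 2/4, so 0.5 per bar.
C: each chord is 6 beats in 4/4, so 2/3 per bar.
D: each chord is 2 beats in 4/4, so 2 per bar.
E: each chord is 6 beats in 5/4, so 5/6 per bar.
Fastest is A at 4 chords/bar.

Phrase A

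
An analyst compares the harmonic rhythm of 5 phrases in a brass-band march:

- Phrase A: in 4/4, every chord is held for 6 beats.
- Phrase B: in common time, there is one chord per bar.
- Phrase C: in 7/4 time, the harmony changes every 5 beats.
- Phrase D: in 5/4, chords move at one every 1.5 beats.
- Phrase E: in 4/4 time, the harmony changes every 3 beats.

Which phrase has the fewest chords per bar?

A: 4/6 = 2/3 chords/bar.
B: 4/4 = 1 chord/bar.
C: 7/5 = 1.4 chords/bar.
D: 5/1.5 = 10/3 chords/bar.
E: 4/3 = 4/3 chords/bar.
Slowest is A at 2/3 chords/bar.

Phrase A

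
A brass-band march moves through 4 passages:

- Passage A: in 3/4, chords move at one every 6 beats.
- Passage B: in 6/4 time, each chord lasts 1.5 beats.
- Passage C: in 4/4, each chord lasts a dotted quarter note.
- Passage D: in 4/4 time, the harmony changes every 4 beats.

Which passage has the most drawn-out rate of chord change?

Passage A

A: 3/6 = 0.5 chords/bar.
B: 6/1.5 = 4 chords/bar.
C: 4/1.5 = 8/3 chords/bar.
D: 4/4 = 1 chord/bar.
Slowest is A at 0.5 chords/bar.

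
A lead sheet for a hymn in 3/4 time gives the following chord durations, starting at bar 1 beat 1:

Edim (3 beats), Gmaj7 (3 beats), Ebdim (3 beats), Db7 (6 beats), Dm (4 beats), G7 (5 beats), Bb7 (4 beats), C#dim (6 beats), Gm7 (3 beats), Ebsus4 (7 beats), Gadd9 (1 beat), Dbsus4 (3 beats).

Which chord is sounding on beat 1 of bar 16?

Dbsus4

Beat 1 of bar 16 is beat (16−1)×3 + 1 = 46 overall.
Running totals: Edim ends at 3, Gmaj7 ends at 6, Ebdim ends at 9, Db7 ends at 15, Dm ends at 19, G7 ends at 24, Bb7 ends at 28, C#dim ends at 34, Gm7 ends at 37, Ebsus4 ends at 44, Gadd9 ends at 45, Dbsus4 ends at 48.
Beat 46 falls within Dbsus4.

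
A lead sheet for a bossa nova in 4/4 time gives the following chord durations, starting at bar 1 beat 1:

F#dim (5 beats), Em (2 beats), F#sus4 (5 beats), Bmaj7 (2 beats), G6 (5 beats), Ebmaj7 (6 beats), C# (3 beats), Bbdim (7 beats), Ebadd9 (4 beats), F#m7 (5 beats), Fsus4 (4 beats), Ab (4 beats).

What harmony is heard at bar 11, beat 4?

F#m7

Beat 4 of bar 11 is beat (11−1)×4 + 4 = 44 overall.
Running totals: F#dim ends at 5, Em ends at 7, F#sus4 ends at 12, Bmaj7 ends at 14, G6 ends at 19, Ebmaj7 ends at 25, C# ends at 28, Bbdim ends at 35, Ebadd9 ends at 39, F#m7 ends at 44.
Beat 44 falls within F#m7.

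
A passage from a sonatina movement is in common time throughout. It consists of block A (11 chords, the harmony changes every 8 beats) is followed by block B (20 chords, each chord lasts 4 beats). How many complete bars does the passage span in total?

A: 11 × 8 = 88 beats = 22 bars.
B: 20 × 4 = 80 beats = 20 bars.
Total: 22 + 20 = 42 bars.

42 bars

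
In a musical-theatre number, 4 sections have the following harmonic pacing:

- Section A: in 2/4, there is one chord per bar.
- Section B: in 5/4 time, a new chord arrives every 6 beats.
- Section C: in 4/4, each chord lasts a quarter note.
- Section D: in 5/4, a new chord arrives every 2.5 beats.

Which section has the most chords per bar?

Section C

A: 2 beats/bar ÷ 2 beats/chord = 1 chord/bar.
B: 5 beats/bar ÷ 6 beats/chord = 5/6 chords/bar.
C: 4 beats/bar ÷ 1 beat/chord = 4 chords/bar.
D: 5 beats/bar ÷ 2.5 beats/chord = 2 chords/bar.
Fastest is C at 4 chords/bar.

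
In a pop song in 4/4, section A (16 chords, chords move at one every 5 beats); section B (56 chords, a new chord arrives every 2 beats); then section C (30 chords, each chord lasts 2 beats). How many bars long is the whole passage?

63 bars

A: 16 × 5 = 80 beats = 20 bars.
B: 56 × 2 = 112 beats = 28 bars.
C: 30 × 2 = 60 beats = 15 bars.
Total: 20 + 28 + 15 = 63 bars.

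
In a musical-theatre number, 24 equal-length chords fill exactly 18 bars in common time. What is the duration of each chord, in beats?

3 beats

18 bars × 4 beats/bar = 72 beats total.
72 beats ÷ 24 chords = 3 beats per chord.
(That is a dotted half note.)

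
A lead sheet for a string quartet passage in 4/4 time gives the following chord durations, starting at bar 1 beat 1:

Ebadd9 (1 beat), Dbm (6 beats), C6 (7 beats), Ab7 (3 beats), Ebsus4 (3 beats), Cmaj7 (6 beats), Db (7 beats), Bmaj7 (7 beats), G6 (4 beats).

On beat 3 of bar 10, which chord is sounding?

Beat 3 of bar 10 is beat (10−1)×4 + 3 = 39 overall.
Running totals: Ebadd9 ends at 1, Dbm ends at 7, C6 ends at 14, Ab7 ends at 17, Ebsus4 ends at 20, Cmaj7 ends at 26, Db ends at 33, Bmaj7 ends at 40.
Beat 39 falls within Bmaj7.

Bmaj7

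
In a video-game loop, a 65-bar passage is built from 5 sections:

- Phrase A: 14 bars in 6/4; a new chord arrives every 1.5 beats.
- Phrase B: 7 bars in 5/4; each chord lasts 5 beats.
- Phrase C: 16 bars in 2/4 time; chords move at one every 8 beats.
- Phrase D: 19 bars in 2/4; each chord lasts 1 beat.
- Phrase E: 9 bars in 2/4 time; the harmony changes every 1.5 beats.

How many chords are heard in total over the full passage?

A: 14 bars × 6 beats = 84 beats; 1.5 beats/chord → 56 chords.
B: 7 bars × 5 beats = 35 beats; 5 beats/chord → 7 chords.
C: 16 bars × 2 beats = 32 beats; 8 beats/chord → 4 chords.
D: 19 bars × 2 beats = 38 beats; 1 beat/chord → 38 chords.
E: 9 bars × 2 beats = 18 beats; 1.5 beats/chord → 12 chords.
Total: 56 + 7 + 4 + 38 + 12 = 117.

117 chords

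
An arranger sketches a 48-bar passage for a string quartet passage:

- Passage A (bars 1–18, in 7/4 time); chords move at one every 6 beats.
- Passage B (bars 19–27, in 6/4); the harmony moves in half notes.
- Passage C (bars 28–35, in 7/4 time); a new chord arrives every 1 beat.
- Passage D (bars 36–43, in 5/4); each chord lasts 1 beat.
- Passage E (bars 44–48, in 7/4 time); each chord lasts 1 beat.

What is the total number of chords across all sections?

179 chords

A has 126 beats and chords last 6 each, so 21 chords.
B has 54 beats and chords last 2 each, so 27 chords.
C has 56 beats and chords last 1 each, so 56 chords.
D has 40 beats and chords last 1 each, so 40 chords.
E has 35 beats and chords last 1 each, so 35 chords.
Total: 21 + 27 + 56 + 40 + 35 = 179.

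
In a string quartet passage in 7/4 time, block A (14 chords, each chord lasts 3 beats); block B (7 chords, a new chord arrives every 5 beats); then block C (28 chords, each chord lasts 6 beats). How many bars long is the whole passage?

35 bars

A: 14 × 3 = 42 beats = 6 bars.
B: 7 × 5 = 35 beats = 5 bars.
C: 28 × 6 = 168 beats = 24 bars.
Total: 6 + 5 + 24 = 35 bars.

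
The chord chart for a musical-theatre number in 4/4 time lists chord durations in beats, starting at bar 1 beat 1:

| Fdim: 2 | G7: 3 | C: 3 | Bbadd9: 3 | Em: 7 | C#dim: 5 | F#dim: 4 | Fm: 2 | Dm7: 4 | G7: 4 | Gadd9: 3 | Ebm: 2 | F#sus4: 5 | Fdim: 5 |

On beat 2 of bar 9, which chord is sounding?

Beat 2 of bar 9 is beat (9−1)×4 + 2 = 34 overall.
Running totals: Fdim ends at 2, G7 ends at 5, C ends at 8, Bbadd9 ends at 11, Em ends at 18, C#dim ends at 23, F#dim ends at 27, Fm ends at 29, Dm7 ends at 33, G7 ends at 37.
Beat 34 falls within G7.

G7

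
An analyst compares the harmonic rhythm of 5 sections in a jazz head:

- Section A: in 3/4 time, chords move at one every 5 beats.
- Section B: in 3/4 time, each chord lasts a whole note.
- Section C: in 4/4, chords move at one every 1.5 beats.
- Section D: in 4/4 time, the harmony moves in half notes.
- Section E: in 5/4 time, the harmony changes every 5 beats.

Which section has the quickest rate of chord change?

Section C

A: each chord is 5 beats in 3/4, so 0.6 per bar.
B: each chord is 4 beats in 3/4, so 0.75 per bar.
C: each chord is 1.5 beats in 4/4, so 8/3 per bar.
D: each chord is 2 beats in 4/4, so 2 per bar.
E: each chord is 5 beats in 5/4, so 1 per bar.
Fastest is C at 8/3 chords/bar.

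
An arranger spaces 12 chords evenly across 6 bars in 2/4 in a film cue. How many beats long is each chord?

6 bars × 2 beats/bar = 12 beats total.
12 beats ÷ 12 chords = 1 beats per chord.
(That is a quarter note.)

1 beat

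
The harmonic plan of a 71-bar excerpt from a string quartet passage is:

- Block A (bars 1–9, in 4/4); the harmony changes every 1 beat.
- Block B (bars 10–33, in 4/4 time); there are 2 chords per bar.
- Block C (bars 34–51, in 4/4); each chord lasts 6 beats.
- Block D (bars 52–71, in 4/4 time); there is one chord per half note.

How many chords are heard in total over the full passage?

A: 9·4 = 36 beats, 36/1 = 36 chords.
B: 24·4 = 96 beats, 96/2 = 48 chords.
C: 18·4 = 72 beats, 72/6 = 12 chords.
D: 20·4 = 80 beats, 80/2 = 40 chords.
Total: 36 + 48 + 12 + 40 = 136.

136 chords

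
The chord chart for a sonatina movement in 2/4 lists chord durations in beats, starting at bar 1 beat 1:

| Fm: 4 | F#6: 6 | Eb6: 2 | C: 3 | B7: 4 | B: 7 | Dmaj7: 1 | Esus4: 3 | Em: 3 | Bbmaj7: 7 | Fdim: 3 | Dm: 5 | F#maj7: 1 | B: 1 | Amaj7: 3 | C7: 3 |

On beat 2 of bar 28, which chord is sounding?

Beat 2 of bar 28 is beat (28−1)×2 + 2 = 56 overall.
Running totals: Fm ends at 4, F#6 ends at 10, Eb6 ends at 12, C ends at 15, B7 ends at 19, B ends at 26, Dmaj7 ends at 27, Esus4 ends at 30, Em ends at 33, Bbmaj7 ends at 40, Fdim ends at 43, Dm ends at 48, F#maj7 ends at 49, B ends at 50, Amaj7 ends at 53, C7 ends at 56.
Beat 56 falls within C7.

C7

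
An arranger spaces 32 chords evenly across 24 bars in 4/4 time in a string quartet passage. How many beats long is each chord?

3 beats

24 bars × 4 beats/bar = 96 beats total.
96 beats ÷ 32 chords = 3 beats per chord.
(That is a dotted half note.)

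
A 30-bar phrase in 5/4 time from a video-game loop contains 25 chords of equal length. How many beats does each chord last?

30 bars × 5 beats/bar = 150 beats total.
150 beats ÷ 25 chords = 6 beats per chord.

6 beats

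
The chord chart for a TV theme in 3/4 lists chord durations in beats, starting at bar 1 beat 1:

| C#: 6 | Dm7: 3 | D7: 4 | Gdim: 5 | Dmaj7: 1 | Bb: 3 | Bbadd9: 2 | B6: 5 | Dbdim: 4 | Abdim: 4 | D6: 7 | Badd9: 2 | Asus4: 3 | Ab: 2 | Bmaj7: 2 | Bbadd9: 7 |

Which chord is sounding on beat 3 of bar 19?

Bbadd9

Beat 3 of bar 19 is beat (19−1)×3 + 3 = 57 overall.
Running totals: C# ends at 6, Dm7 ends at 9, D7 ends at 13, Gdim ends at 18, Dmaj7 ends at 19, Bb ends at 22, Bbadd9 ends at 24, B6 ends at 29, Dbdim ends at 33, Abdim ends at 37, D6 ends at 44, Badd9 ends at 46, Asus4 ends at 49, Ab ends at 51, Bmaj7 ends at 53, Bbadd9 ends at 60.
Beat 57 falls within Bbadd9.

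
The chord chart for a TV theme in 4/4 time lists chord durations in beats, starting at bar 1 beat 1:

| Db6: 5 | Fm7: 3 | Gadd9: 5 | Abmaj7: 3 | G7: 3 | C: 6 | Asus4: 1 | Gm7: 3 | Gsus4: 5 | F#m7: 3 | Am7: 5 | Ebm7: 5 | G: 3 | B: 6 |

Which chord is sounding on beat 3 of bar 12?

Ebm7

Beat 3 of bar 12 is beat (12−1)×4 + 3 = 47 overall.
Running totals: Db6 ends at 5, Fm7 ends at 8, Gadd9 ends at 13, Abmaj7 ends at 16, G7 ends at 19, C ends at 25, Asus4 ends at 26, Gm7 ends at 29, Gsus4 ends at 34, F#m7 ends at 37, Am7 ends at 42, Ebm7 ends at 47.
Beat 47 falls within Ebm7.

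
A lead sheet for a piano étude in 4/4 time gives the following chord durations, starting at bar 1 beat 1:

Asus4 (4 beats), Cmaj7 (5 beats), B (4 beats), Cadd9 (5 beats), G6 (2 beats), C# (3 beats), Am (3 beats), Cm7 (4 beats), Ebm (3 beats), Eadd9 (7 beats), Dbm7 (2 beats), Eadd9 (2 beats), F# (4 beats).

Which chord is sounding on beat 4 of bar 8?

Ebm

Beat 4 of bar 8 is beat (8−1)×4 + 4 = 32 overall.
Running totals: Asus4 ends at 4, Cmaj7 ends at 9, B ends at 13, Cadd9 ends at 18, G6 ends at 20, C# ends at 23, Am ends at 26, Cm7 ends at 30, Ebm ends at 33.
Beat 32 falls within Ebm.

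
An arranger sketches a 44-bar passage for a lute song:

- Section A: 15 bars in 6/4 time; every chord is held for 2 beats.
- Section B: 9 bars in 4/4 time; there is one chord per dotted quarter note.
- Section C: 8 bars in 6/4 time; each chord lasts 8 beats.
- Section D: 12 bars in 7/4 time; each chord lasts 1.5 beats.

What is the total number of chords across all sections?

A: 15·6 = 90 beats, 90/2 = 45 chords.
B: 9·4 = 36 beats, 36/1.5 = 24 chords.
C: 8·6 = 48 beats, 48/8 = 6 chords.
D: 12·7 = 84 beats, 84/1.5 = 56 chords.
Total: 45 + 24 + 6 + 56 = 131.

131 chords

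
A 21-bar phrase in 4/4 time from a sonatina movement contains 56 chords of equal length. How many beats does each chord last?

1.5 beats

21 bars × 4 beats/bar = 84 beats total.
84 beats ÷ 56 chords = 1.5 beats per chord.
(That is a dotted quarter note.)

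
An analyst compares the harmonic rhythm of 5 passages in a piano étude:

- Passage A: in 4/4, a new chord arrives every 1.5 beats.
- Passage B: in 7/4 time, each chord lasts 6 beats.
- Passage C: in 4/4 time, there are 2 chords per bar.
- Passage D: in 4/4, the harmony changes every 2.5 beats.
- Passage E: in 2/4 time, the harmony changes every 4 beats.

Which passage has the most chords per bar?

Passage A

A: 4/1.5 = 8/3 chords/bar.
B: 7/6 = 7/6 chords/bar.
C: 4/2 = 2 chords/bar.
D: 4/2.5 = 1.6 chords/bar.
E: 2/4 = 0.5 chords/bar.
Fastest is A at 8/3 chords/bar.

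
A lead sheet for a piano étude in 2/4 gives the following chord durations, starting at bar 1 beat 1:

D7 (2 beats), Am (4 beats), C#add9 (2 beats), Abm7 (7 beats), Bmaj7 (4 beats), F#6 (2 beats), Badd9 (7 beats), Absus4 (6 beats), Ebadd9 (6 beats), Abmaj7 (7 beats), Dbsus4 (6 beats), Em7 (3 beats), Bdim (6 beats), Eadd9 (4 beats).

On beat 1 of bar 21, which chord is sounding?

Abmaj7

Beat 1 of bar 21 is beat (21−1)×2 + 1 = 41 overall.
Running totals: D7 ends at 2, Am ends at 6, C#add9 ends at 8, Abm7 ends at 15, Bmaj7 ends at 19, F#6 ends at 21, Badd9 ends at 28, Absus4 ends at 34, Ebadd9 ends at 40, Abmaj7 ends at 47.
Beat 41 falls within Abmaj7.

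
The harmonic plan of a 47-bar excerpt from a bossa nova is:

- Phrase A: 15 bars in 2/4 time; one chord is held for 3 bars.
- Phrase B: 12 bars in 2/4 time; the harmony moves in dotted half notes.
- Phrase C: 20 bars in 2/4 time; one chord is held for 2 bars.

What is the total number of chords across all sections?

A has 30 beats and chords last 6 each, so 5 chords.
B has 24 beats and chords last 3 each, so 8 chords.
C has 40 beats and chords last 4 each, so 10 chords.
Total: 5 + 8 + 10 = 23.

23 chords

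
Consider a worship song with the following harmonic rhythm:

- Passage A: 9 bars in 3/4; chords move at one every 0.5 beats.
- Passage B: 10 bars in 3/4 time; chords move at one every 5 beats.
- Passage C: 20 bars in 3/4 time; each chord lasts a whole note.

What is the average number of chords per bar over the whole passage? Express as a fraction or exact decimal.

25/13 chords per bar

A: 9 bars of 3 beats is 27 beats; at 0.5 beats each that's 54 chords.
B: 10 bars of 3 beats is 30 beats; at 5 beats each that's 6 chords.
C: 20 bars of 3 beats is 60 beats; at 4 beats each that's 15 chords.
Overall: 75 chords over 39 bars → 75/39 = 25/13 chords per bar.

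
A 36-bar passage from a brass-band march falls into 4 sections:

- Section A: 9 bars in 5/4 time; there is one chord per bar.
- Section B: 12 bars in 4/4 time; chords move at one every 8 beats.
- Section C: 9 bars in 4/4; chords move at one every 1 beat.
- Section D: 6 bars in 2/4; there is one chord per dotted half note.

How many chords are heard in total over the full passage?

55 chords

A: 9 bars × 5 beats = 45 beats; 5 beats/chord → 9 chords.
B: 12 bars × 4 beats = 48 beats; 8 beats/chord → 6 chords.
C: 9 bars × 4 beats = 36 beats; 1 beat/chord → 36 chords.
D: 6 bars × 2 beats = 12 beats; 3 beats/chord → 4 chords.
Total: 9 + 6 + 36 + 4 = 55.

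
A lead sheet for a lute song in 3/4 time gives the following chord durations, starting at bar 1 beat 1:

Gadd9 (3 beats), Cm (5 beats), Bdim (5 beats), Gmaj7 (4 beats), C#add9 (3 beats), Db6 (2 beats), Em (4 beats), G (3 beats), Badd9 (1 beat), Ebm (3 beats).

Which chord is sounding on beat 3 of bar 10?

Beat 3 of bar 10 is beat (10−1)×3 + 3 = 30 overall.
Running totals: Gadd9 ends at 3, Cm ends at 8, Bdim ends at 13, Gmaj7 ends at 17, C#add9 ends at 20, Db6 ends at 22, Em ends at 26, G ends at 29, Badd9 ends at 30.
Beat 30 falls within Badd9.

Badd9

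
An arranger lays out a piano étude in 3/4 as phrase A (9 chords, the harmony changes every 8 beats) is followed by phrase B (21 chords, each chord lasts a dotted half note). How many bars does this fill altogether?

A: 9 × 8 = 72 beats = 24 bars.
B: 21 × 3 = 63 beats = 21 bars.
Total: 24 + 21 = 45 bars.

45 bars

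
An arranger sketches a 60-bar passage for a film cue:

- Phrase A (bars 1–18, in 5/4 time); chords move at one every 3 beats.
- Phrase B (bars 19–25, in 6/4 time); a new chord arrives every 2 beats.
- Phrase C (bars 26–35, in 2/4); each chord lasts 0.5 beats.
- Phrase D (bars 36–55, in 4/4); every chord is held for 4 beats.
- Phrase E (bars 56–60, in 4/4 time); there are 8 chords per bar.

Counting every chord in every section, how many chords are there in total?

151 chords

A: 18·5 = 90 beats, 90/3 = 30 chords.
B: 7·6 = 42 beats, 42/2 = 21 chords.
C: 10·2 = 20 beats, 20/0.5 = 40 chords.
D: 20·4 = 80 beats, 80/4 = 20 chords.
E: 5·4 = 20 beats, 20/0.5 = 40 chords.
Total: 30 + 21 + 40 + 20 + 40 = 151.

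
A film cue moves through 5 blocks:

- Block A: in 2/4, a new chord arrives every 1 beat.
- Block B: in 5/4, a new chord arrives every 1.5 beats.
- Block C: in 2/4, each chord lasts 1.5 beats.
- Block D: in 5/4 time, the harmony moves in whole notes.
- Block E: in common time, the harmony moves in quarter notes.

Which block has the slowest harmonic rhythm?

Block D

A: each chord is 1 beat in 2/4, so 2 per bar.
B: each chord is 1.5 beats in 5/4, so 10/3 per bar.
C: each chord is 1.5 beats in 2/4, so 4/3 per bar.
D: each chord is 4 beats in 5/4, so 1.25 per bar.
E: each chord is 1 beat in 4/4, so 4 per bar.
Slowest is D at 1.25 chords/bar.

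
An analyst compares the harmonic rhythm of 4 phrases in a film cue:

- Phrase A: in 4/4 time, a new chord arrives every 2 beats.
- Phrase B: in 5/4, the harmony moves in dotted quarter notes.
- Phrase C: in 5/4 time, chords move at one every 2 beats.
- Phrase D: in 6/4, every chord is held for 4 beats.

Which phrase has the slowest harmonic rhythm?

Phrase D

A: 4/2 = 2 chords/bar.
B: 5/1.5 = 10/3 chords/bar.
C: 5/2 = 2.5 chords/bar.
D: 6/4 = 1.5 chords/bar.
Slowest is D at 1.5 chords/bar.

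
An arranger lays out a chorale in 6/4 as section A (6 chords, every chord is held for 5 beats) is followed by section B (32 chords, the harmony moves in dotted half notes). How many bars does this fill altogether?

21 bars

A: 6 × 5 = 30 beats = 5 bars.
B: 32 × 3 = 96 beats = 16 bars.
Total: 5 + 16 = 21 bars.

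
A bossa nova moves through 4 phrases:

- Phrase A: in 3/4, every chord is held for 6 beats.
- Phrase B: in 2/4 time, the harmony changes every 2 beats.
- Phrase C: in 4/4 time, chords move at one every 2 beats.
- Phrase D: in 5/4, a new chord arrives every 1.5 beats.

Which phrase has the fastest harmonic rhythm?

Phrase D

A: each chord is 6 beats in 3/4, so 0.5 per bar.
B: each chord is 2 beats in 2/4, so 1 per bar.
C: each chord is 2 beats in 4/4, so 2 per bar.
D: each chord is 1.5 beats in 5/4, so 10/3 per bar.
Fastest is D at 10/3 chords/bar.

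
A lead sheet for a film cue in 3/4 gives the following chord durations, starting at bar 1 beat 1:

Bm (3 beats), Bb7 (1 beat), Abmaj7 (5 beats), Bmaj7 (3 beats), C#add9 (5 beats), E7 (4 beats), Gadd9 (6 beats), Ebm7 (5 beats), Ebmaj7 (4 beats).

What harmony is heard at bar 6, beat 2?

C#add9

Beat 2 of bar 6 is beat (6−1)×3 + 2 = 17 overall.
Running totals: Bm ends at 3, Bb7 ends at 4, Abmaj7 ends at 9, Bmaj7 ends at 12, C#add9 ends at 17.
Beat 17 falls within C#add9.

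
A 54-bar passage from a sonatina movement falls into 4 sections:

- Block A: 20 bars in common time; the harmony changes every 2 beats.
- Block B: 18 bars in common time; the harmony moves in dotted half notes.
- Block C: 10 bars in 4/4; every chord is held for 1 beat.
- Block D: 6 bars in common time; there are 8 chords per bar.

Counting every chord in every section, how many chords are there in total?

152 chords

A has 80 beats and chords last 2 each, so 40 chords.
B has 72 beats and chords last 3 each, so 24 chords.
C has 40 beats and chords last 1 each, so 40 chords.
D has 24 beats and chords last 0.5 each, so 48 chords.
Total: 40 + 24 + 40 + 48 = 152.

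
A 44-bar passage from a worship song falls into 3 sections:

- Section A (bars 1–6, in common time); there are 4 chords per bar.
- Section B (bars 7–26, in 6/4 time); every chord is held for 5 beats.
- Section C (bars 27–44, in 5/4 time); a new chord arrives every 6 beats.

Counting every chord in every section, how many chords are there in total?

A: 6 bars × 4 beats = 24 beats; 1 beat/chord → 24 chords.
B: 20 bars × 6 beats = 120 beats; 5 beats/chord → 24 chords.
C: 18 bars × 5 beats = 90 beats; 6 beats/chord → 15 chords.
Total: 24 + 24 + 15 = 63.

63 chords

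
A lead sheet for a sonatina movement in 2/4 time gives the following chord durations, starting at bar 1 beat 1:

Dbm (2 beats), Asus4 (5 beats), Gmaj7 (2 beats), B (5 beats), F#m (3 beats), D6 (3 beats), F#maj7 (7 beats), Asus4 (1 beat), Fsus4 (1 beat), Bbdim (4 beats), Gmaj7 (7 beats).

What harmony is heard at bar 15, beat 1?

Beat 1 of bar 15 is beat (15−1)×2 + 1 = 29 overall.
Running totals: Dbm ends at 2, Asus4 ends at 7, Gmaj7 ends at 9, B ends at 14, F#m ends at 17, D6 ends at 20, F#maj7 ends at 27, Asus4 ends at 28, Fsus4 ends at 29.
Beat 29 falls within Fsus4.

Fsus4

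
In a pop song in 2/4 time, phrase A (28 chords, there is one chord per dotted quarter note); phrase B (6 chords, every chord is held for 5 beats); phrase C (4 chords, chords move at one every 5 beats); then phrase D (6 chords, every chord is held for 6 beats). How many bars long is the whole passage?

64 bars

A: 28 × 1.5 = 42 beats = 21 bars.
B: 6 × 5 = 30 beats = 15 bars.
C: 4 × 5 = 20 beats = 10 bars.
D: 6 × 6 = 36 beats = 18 bars.
Total: 21 + 15 + 10 + 18 = 64 bars.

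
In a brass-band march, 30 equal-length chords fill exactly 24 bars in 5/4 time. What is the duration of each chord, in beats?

4 beats

24 bars × 5 beats/bar = 120 beats total.
120 beats ÷ 30 chords = 4 beats per chord.
(That is a whole note.)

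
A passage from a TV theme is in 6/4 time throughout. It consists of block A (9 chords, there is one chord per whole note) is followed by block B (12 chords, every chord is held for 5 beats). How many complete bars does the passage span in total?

A: 9 × 4 = 36 beats = 6 bars.
B: 12 × 5 = 60 beats = 10 bars.
Total: 6 + 10 = 16 bars.

16 bars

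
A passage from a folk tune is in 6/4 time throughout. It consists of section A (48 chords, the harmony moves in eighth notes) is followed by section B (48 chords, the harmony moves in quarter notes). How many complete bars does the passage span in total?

A: 48 × 0.5 = 24 beats = 4 bars.
B: 48 × 1 = 48 beats = 8 bars.
Total: 4 + 8 = 12 bars.

12 bars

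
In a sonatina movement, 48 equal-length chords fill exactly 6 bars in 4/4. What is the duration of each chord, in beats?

6 bars × 4 beats/bar = 24 beats total.
24 beats ÷ 48 chords = 0.5 beats per chord.
(That is an eighth note.)

0.5 beats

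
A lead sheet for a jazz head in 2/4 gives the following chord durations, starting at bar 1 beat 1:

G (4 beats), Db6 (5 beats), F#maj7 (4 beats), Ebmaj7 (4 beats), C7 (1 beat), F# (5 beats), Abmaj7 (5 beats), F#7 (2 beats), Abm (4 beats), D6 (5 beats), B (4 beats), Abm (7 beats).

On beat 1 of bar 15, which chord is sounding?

Beat 1 of bar 15 is beat (15−1)×2 + 1 = 29 overall.
Running totals: G ends at 4, Db6 ends at 9, F#maj7 ends at 13, Ebmaj7 ends at 17, C7 ends at 18, F# ends at 23, Abmaj7 ends at 28, F#7 ends at 30.
Beat 29 falls within F#7.

F#7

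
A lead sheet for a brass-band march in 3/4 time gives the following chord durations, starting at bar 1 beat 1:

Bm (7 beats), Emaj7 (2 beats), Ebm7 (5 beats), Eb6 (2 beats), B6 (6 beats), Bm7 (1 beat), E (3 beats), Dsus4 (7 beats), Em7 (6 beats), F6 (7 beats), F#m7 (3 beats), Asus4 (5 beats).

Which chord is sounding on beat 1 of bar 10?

Beat 1 of bar 10 is beat (10−1)×3 + 1 = 28 overall.
Running totals: Bm ends at 7, Emaj7 ends at 9, Ebm7 ends at 14, Eb6 ends at 16, B6 ends at 22, Bm7 ends at 23, E ends at 26, Dsus4 ends at 33.
Beat 28 falls within Dsus4.

Dsus4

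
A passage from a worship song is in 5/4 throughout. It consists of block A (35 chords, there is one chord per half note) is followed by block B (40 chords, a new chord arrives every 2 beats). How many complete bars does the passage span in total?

A: 35 × 2 = 70 beats = 14 bars.
B: 40 × 2 = 80 beats = 16 bars.
Total: 14 + 16 = 30 bars.

30 bars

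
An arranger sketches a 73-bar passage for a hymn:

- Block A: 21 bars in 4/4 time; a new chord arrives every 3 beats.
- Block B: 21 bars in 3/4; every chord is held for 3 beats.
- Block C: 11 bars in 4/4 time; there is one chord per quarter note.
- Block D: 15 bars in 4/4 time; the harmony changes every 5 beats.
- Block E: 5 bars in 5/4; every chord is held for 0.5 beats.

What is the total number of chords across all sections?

A: 21 bars × 4 beats = 84 beats; 3 beats/chord → 28 chords.
B: 21 bars × 3 beats = 63 beats; 3 beats/chord → 21 chords.
C: 11 bars × 4 beats = 44 beats; 1 beat/chord → 44 chords.
D: 15 bars × 4 beats = 60 beats; 5 beats/chord → 12 chords.
E: 5 bars × 5 beats = 25 beats; 0.5 beats/chord → 50 chords.
Total: 28 + 21 + 44 + 12 + 50 = 155.

155 chords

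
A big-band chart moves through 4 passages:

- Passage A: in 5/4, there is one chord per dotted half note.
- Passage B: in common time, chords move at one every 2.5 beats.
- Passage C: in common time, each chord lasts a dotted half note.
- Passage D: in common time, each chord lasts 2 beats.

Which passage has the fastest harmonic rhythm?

Passage D

A: 5 beats/bar ÷ 3 beats/chord = 5/3 chords/bar.
B: 4 beats/bar ÷ 2.5 beats/chord = 1.6 chords/bar.
C: 4 beats/bar ÷ 3 beats/chord = 4/3 chords/bar.
D: 4 beats/bar ÷ 2 beats/chord = 2 chords/bar.
Fastest is D at 2 chords/bar.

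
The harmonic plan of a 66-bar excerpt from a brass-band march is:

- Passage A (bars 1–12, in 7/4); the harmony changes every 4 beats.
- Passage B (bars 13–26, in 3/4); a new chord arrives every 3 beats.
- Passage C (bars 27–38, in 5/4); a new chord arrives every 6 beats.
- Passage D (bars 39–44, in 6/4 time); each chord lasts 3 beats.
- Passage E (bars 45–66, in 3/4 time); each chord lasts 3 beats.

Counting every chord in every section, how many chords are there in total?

79 chords

A: 12·7 = 84 beats, 84/4 = 21 chords.
B: 14·3 = 42 beats, 42/3 = 14 chords.
C: 12·5 = 60 beats, 60/6 = 10 chords.
D: 6·6 = 36 beats, 36/3 = 12 chords.
E: 22·3 = 66 beats, 66/3 = 22 chords.
Total: 21 + 14 + 10 + 12 + 22 = 79.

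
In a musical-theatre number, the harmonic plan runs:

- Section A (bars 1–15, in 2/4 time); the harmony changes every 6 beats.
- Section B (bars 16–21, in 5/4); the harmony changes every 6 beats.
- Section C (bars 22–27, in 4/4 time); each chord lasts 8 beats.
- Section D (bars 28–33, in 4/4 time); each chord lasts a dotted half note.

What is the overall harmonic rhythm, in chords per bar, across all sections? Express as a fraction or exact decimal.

7/11 chords per bar

A: 15 bars of 2 beats is 30 beats; at 6 beats each that's 5 chords.
B: 6 bars of 5 beats is 30 beats; at 6 beats each that's 5 chords.
C: 6 bars of 4 beats is 24 beats; at 8 beats each that's 3 chords.
D: 6 bars of 4 beats is 24 beats; at 3 beats each that's 8 chords.
Overall: 21 chords over 33 bars → 21/33 = 7/11 chords per bar.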